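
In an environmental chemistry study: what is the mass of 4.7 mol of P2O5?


M(P2O5) = 141.94 g/mol
mass = n × M = 4.7 × 141.94 = 667.12 g

667.12 g


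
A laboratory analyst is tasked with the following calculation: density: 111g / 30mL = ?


ρ = mass/volume
= 111/30
= 3.7 g/mL

3.7 g/mL


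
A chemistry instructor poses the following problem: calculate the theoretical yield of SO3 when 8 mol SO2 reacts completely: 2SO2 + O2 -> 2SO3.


Mole ratio SO3:SO2 = 2:2
n(SO3) = 8 × 2/2 = 8.000 mol
mass = 8.000 × 80.07 = 640.56 g

640.56 g


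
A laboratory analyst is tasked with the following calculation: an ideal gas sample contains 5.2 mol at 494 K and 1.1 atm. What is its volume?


PV = nRT  (R = 0.08206 L·atm/(mol·K))
V = nRT/P = 5.2×0.08206×494/1.1
= 191.632 L

191.632 L


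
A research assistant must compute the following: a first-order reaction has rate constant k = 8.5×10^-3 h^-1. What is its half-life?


t½ = ln2/k = 0.693147/(8.5×10^-3 h^-1)
= 81.55 h

81.55 h


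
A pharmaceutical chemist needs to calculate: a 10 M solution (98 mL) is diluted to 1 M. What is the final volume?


C1V1 = C2V2
10 × 98 = 1 × V2
V2 = 980/1 = 980.0 mL

980.0 mL


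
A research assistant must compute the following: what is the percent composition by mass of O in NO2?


M(NO2) = 1×14.01 + 2×16.0 = 46.01 g/mol
Mass of O = 2 × 16.0 = 32.00 g/mol
% O = 32.00/46.01 × 100 = 69.55%

69.55%


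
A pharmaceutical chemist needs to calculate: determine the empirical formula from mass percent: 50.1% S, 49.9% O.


Assume 100 g sample. Moles of each element:
  S: 50.1/32.07 = 1.562 mol
  O: 49.9/16.0 = 3.119 mol
Divide by smallest (1.562):
  S: 1.562/1.562 = 1.0
  O: 3.119/1.562 = 2.0
Empirical formula: SO2

SO2


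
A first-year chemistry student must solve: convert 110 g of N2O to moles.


M(N2O) = 44.02 g/mol
n = mass/M = 110/44.02 = 2.4989 mol

2.4989 mol


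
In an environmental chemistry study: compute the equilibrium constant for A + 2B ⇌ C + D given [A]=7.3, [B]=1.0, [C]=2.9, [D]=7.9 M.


Kc = [C][D]/([A][B]^2)
= (2.9^1 × 7.9^1)/(7.3^1 × 1.0^2)
= 22.91/7.3
= 3.138

3.138


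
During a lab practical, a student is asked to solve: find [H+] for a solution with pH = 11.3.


[H+] = 10^(-pH) = 10^(-11.3)
= 5.01×10^-12 M

5.01×10^-12 M


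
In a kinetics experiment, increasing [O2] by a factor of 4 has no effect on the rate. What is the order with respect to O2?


rate ∝ [O2]^n
rate ∝ [O2]^0
Order in O2: 0

0


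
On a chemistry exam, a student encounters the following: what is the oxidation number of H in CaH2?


H with a metal (hydride): -1
Oxidation number: -1

-1


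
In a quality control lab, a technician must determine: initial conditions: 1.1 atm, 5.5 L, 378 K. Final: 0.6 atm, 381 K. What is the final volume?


P1V1/T1 = P2V2/T2
V2 = P1V1T2/(T1P2)
= 1.1×5.5×381/(378×0.6)
= 10.163 L

10.163 L


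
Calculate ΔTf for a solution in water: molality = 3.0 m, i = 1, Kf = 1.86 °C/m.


ΔTf = Kf × m × i
= 1.86 × 3.0 × 1
= 5.58 °C

5.58 °C


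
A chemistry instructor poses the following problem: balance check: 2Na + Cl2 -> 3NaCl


Equation: 2Na + Cl2 -> 3NaCl
Check atoms: Cl: 2≠3, Na: 2≠3
Not balanced

No, not balanced


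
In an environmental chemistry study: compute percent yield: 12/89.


% yield = actual/theoretical × 100
= 12/89 × 100
= 13.48%

13.48%


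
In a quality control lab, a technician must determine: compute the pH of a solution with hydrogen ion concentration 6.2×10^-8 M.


pH = -log10([H+]) = -log10(6.2×10^-8)
= 8 - log10(6.2)
= 8 - 0.79
= 7.21

7.21


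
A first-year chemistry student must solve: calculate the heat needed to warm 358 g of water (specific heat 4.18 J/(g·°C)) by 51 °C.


q = mcΔT = 358 × 4.18 × 51
= 76318.44 J

76318.44 J


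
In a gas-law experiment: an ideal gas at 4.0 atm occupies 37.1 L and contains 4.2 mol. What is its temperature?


PV = nRT  (R = 0.08206 L·atm/(mol·K))
T = PV/(nR) = 4.0×37.1/(4.2×0.08206)
= 148.40/0.344652
= 430.58 K

430.58 K


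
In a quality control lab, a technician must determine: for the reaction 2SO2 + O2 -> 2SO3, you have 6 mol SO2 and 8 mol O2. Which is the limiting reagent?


Mole ratio available / coefficient:
  SO2: 6/2 = 3.000
  O2: 8/1 = 8.000
Smaller ratio is limiting.

SO2


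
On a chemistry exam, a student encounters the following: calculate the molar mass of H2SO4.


M(H2SO4) = 2×1.008 + 1×32.07 + 4×16.0
= 2.02 + 32.07 + 64.0
= 98.09 g/mol

98.09 g/mol


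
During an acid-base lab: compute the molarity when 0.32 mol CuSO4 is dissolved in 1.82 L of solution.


M = n/V = 0.32/1.82 = 0.176 mol/L

0.176 M


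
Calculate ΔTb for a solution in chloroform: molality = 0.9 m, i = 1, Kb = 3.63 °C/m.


ΔTb = Kb × m × i
= 3.63 × 0.9 × 1
= 3.267 °C

3.267 °C


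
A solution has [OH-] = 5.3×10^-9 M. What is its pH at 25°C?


pOH = -log10([OH-]) = -log10(5.3×10^-9)
= 9 - log10(5.3) = 8.28
pH = 14 - pOH = 14 - 8.28 = 5.72

5.72


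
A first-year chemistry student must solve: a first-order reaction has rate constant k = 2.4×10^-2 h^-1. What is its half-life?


t½ = ln2/k = 0.693147/(2.4×10^-2 h^-1)
= 28.88 h

28.88 h


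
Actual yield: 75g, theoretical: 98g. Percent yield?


% yield = actual/theoretical × 100
= 75/98 × 100
= 76.53%

76.53%


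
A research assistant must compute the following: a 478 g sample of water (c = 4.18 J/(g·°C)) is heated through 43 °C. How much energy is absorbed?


q = mcΔT = 478 × 4.18 × 43
= 85915.72 J

85915.72 J


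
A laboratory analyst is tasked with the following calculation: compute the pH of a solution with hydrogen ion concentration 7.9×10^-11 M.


pH = -log10([H+]) = -log10(7.9×10^-11)
= 11 - log10(7.9)
= 11 - 0.9
= 10.1

10.1


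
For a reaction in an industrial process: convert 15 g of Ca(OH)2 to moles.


M(Ca(OH)2) = 74.1 g/mol
n = mass/M = 15/74.1 = 0.2024 mol

0.2024 mol


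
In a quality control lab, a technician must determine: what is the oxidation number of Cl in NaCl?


halide: -1
Oxidation number: -1

-1


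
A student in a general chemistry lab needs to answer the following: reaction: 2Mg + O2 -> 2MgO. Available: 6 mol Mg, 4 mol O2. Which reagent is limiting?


Mole ratio available / coefficient:
  Mg: 6/2 = 3.000
  O2: 4/1 = 4.000
Smaller ratio is limiting.

Mg


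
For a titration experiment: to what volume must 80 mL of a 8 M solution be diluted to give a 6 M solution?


C1V1 = C2V2
8 × 80 = 6 × V2
V2 = 640/6 = 106.67 mL

106.67 mL


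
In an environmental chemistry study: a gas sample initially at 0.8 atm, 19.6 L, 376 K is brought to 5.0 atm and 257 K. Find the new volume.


P1V1/T1 = P2V2/T2
V2 = P1V1T2/(T1P2)
= 0.8×19.6×257/(376×5.0)
= 2.143 L

2.143 L


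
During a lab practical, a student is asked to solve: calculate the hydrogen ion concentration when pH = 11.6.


[H+] = 10^(-pH) = 10^(-11.6)
= 2.51×10^-12 M

2.51×10^-12 M


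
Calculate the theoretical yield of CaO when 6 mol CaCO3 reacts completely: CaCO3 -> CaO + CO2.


Mole ratio CaO:CaCO3 = 1:1
n(CaO) = 6 × 1/1 = 6.000 mol
mass = 6.000 × 56.08 = 336.48 g

336.48 g


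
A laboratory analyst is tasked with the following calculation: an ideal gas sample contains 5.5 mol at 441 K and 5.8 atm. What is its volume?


PV = nRT  (R = 0.08206 L·atm/(mol·K))
V = nRT/P = 5.5×0.08206×441/5.8
= 34.317 L

34.317 L


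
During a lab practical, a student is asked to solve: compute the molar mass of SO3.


M(SO3) = 1×32.07 + 3×16.0
= 32.07 + 48.0
= 80.07 g/mol

80.07 g/mol


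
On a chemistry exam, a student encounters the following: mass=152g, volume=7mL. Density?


ρ = mass/volume
= 152/7
= 21.714 g/mL

21.714 g/mL


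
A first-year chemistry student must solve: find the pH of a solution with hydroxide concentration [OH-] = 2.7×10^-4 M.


pOH = -log10([OH-]) = -log10(2.7×10^-4)
= 4 - log10(2.7) = 3.57
pH = 14 - pOH = 14 - 3.57 = 10.43

10.43


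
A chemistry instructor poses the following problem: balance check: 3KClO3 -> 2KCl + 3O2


Equation: 3KClO3 -> 2KCl + 3O2
Check atoms: Cl: 3≠2, K: 3≠2, O: 9≠6
Not balanced

No, not balanced


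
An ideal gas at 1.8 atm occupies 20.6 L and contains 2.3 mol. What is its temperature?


PV = nRT  (R = 0.08206 L·atm/(mol·K))
T = PV/(nR) = 1.8×20.6/(2.3×0.08206)
= 37.08/0.188738
= 196.46 K

196.46 K


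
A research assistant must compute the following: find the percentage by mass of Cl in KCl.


M(KCl) = 1×39.1 + 1×35.45 = 74.55 g/mol
Mass of Cl = 1 × 35.45 = 35.45 g/mol
% Cl = 35.45/74.55 × 100 = 47.55%

47.55%


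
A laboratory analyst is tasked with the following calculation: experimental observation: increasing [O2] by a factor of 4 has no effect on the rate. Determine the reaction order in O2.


rate ∝ [O2]^n
rate ∝ [O2]^0
Order in O2: 0

0


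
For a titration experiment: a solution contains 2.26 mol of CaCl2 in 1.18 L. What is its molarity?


M = n/V = 2.26/1.18 = 1.915 mol/L

1.915 M


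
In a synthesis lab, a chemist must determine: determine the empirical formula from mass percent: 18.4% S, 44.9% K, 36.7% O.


Assume 100 g sample. Moles of each element:
  S: 18.4/32.07 = 0.574 mol
  K: 44.9/39.1 = 1.148 mol
  O: 36.7/16.0 = 2.294 mol
Divide by smallest (0.574):
  S: 0.574/0.574 = 1.0
  K: 1.148/0.574 = 2.0
  O: 2.294/0.574 = 4.0
Empirical formula: K2SO4

K2SO4


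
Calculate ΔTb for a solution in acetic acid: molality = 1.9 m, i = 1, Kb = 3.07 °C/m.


ΔTb = Kb × m × i
= 3.07 × 1.9 × 1
= 5.833 °C

5.833 °C


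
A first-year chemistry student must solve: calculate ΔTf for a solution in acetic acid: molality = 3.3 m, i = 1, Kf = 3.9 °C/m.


ΔTf = Kf × m × i
= 3.9 × 3.3 × 1
= 12.87 °C

12.87 °C


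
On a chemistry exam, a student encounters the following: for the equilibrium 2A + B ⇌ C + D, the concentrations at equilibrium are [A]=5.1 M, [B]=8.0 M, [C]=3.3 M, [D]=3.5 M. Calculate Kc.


Kc = [C][D]/([A]^2[B])
= (3.3^1 × 3.5^1)/(5.1^2 × 8.0^1)
= 11.55/208.08
= 0.05551

0.05551


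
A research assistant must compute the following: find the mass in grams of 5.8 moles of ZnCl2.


M(ZnCl2) = 136.28 g/mol
mass = n × M = 5.8 × 136.28 = 790.42 g

790.42 g


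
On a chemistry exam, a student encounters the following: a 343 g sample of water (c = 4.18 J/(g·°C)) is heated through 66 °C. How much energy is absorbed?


q = mcΔT = 343 × 4.18 × 66
= 94626.84 J

94626.84 J


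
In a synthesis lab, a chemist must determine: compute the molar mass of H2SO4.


M(H2SO4) = 2×1.008 + 1×32.07 + 4×16.0
= 2.02 + 32.07 + 64.0
= 98.09 g/mol

98.09 g/mol


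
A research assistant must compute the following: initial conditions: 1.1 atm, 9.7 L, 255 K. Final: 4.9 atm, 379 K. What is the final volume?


P1V1/T1 = P2V2/T2
V2 = P1V1T2/(T1P2)
= 1.1×9.7×379/(255×4.9)
= 3.236 L

3.236 L


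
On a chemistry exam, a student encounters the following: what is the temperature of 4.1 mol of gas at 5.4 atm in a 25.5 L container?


PV = nRT  (R = 0.08206 L·atm/(mol·K))
T = PV/(nR) = 5.4×25.5/(4.1×0.08206)
= 137.70/0.336446
= 409.28 K

409.28 K


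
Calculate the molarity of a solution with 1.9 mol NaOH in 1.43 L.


M = n/V = 1.9/1.43 = 1.329 mol/L

1.329 M


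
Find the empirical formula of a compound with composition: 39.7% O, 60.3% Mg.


Assume 100 g sample. Moles of each element:
  O: 39.7/16.0 = 2.481 mol
  Mg: 60.3/24.31 = 2.48 mol
Divide by smallest (2.48):
  O: 2.481/2.48 = 1.0
  Mg: 2.48/2.48 = 1.0
Empirical formula: MgO

MgO


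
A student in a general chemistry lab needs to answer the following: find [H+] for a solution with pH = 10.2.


[H+] = 10^(-pH) = 10^(-10.2)
= 6.31×10^-11 M

6.31×10^-11 M


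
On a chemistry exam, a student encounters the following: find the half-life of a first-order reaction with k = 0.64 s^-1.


t½ = ln2/k = 0.693147/(0.64 s^-1)
= 1.083 s

1.083 s


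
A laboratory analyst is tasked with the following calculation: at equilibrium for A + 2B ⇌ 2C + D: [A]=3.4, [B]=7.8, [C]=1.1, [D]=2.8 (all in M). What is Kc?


Kc = [C]^2[D]/([A][B]^2)
= (1.1^2 × 2.8^1)/(3.4^1 × 7.8^2)
= 3.388/206.856
= 0.01638

0.01638


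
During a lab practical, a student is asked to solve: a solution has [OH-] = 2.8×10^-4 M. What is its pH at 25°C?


pOH = -log10([OH-]) = -log10(2.8×10^-4)
= 4 - log10(2.8) = 3.55
pH = 14 - pOH = 14 - 3.55 = 10.45

10.45


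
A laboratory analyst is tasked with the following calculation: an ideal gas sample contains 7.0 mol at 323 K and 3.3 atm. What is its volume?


PV = nRT  (R = 0.08206 L·atm/(mol·K))
V = nRT/P = 7.0×0.08206×323/3.3
= 56.224 L

56.224 L


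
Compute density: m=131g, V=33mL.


ρ = mass/volume
= 131/33
= 3.97 g/mL

3.97 g/mL


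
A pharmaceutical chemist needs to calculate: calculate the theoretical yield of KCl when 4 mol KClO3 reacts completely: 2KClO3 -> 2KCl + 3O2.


Mole ratio KCl:KClO3 = 2:2
n(KCl) = 4 × 2/2 = 4.000 mol
mass = 4.000 × 74.55 = 298.2 g

298.2 g


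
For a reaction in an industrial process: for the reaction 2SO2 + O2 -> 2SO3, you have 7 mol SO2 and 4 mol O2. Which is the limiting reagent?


Mole ratio available / coefficient:
  SO2: 7/2 = 3.500
  O2: 4/1 = 4.000
Smaller ratio is limiting.

SO2


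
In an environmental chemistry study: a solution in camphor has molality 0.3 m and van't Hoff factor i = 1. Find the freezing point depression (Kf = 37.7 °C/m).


ΔTf = Kf × m × i
= 37.7 × 0.3 × 1
= 11.31 °C

11.31 °C


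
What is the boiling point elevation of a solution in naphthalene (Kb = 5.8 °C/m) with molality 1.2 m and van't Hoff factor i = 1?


ΔTb = Kb × m × i
= 5.8 × 1.2 × 1
= 6.96 °C

6.96 °C


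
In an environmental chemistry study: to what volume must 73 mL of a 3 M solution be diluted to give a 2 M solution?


C1V1 = C2V2
3 × 73 = 2 × V2
V2 = 219/2 = 109.5 mL

109.5 mL


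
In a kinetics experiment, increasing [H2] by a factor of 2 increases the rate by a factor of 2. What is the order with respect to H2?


rate ∝ [H2]^n
2^n = 2 → n = 1
Order in H2: 1

1


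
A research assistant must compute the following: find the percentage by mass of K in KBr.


M(KBr) = 1×39.1 + 1×79.9 = 119.00 g/mol
Mass of K = 1 × 39.1 = 39.10 g/mol
% K = 39.10/119.00 × 100 = 32.86%

32.86%


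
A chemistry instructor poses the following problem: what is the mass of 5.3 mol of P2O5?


M(P2O5) = 141.94 g/mol
mass = n × M = 5.3 × 141.94 = 752.28 g

752.28 g


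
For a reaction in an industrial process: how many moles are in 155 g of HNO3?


M(HNO3) = 63.02 g/mol
n = mass/M = 155/63.02 = 2.4595 mol

2.4595 mol


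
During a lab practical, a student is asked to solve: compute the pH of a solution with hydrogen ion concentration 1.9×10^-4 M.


pH = -log10([H+]) = -log10(1.9×10^-4)
= 4 - log10(1.9)
= 4 - 0.28
= 3.72

3.72


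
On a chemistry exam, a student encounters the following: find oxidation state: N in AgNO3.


(+1) + x + 3(-2) = 0, so x = +5
Oxidation number: +5

+5


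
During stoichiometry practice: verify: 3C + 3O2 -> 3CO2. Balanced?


Equation: 3C + 3O2 -> 3CO2
Check atoms: C: 3=3, O: 6=6
Balanced

Yes, balanced


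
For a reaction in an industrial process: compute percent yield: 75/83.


% yield = actual/theoretical × 100
= 75/83 × 100
= 90.36%

90.36%


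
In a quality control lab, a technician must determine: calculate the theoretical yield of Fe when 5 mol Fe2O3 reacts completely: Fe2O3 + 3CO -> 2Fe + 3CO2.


Mole ratio Fe:Fe2O3 = 2:1
n(Fe) = 5 × 2/1 = 10.000 mol
mass = 10.000 × 55.85 = 558.5 g

558.5 g


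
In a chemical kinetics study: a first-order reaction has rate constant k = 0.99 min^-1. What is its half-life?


t½ = ln2/k = 0.693147/(0.99 min^-1)
= 0.7001 min

0.7001 min


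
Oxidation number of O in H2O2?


Peroxide: O is -1
Oxidation number: -1

-1


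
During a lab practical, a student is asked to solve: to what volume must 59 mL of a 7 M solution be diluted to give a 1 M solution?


C1V1 = C2V2
7 × 59 = 1 × V2
V2 = 413/1 = 413.0 mL

413.0 mL


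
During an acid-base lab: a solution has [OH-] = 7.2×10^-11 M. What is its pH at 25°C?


pOH = -log10([OH-]) = -log10(7.2×10^-11)
= 11 - log10(7.2) = 10.14
pH = 14 - pOH = 14 - 10.14 = 3.86

3.86


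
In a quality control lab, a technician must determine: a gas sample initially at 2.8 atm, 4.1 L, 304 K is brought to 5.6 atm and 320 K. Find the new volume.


P1V1/T1 = P2V2/T2
V2 = P1V1T2/(T1P2)
= 2.8×4.1×320/(304×5.6)
= 2.158 L

2.158 L


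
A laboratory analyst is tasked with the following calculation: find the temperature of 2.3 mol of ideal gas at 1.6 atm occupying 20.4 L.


PV = nRT  (R = 0.08206 L·atm/(mol·K))
T = PV/(nR) = 1.6×20.4/(2.3×0.08206)
= 32.64/0.188738
= 172.94 K

172.94 K


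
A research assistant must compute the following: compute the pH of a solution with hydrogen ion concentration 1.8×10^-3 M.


pH = -log10([H+]) = -log10(1.8×10^-3)
= 3 - log10(1.8)
= 3 - 0.26
= 2.74

2.74


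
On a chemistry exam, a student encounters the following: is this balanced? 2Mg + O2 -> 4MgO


Equation: 2Mg + O2 -> 4MgO
Check atoms: Mg: 2≠4, O: 2≠4
Not balanced

No, not balanced


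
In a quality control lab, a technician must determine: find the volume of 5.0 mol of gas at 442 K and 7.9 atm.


PV = nRT  (R = 0.08206 L·atm/(mol·K))
V = nRT/P = 5.0×0.08206×442/7.9
= 22.956 L

22.956 L


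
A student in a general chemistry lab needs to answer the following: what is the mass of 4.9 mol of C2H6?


M(C2H6) = 30.07 g/mol
mass = n × M = 4.9 × 30.07 = 147.34 g

147.34 g


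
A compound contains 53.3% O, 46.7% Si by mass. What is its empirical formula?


Assume 100 g sample. Moles of each element:
  O: 53.3/16.0 = 3.331 mol
  Si: 46.7/28.09 = 1.663 mol
Divide by smallest (1.663):
  O: 3.331/1.663 = 2.0
  Si: 1.663/1.663 = 1.0
Empirical formula: SiO2

SiO2


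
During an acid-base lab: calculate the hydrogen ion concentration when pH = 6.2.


[H+] = 10^(-pH) = 10^(-6.2)
= 6.31×10^-7 M

6.31×10^-7 M


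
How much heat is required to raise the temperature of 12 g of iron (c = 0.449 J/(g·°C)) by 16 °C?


q = mcΔT = 12 × 0.449 × 16
= 86.21 J

86.21 J


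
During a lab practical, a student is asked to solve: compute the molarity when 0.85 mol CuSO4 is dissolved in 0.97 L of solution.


M = n/V = 0.85/0.97 = 0.876 mol/L

0.876 M


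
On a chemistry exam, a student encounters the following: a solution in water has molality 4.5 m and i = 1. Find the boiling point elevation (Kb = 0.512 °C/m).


ΔTb = Kb × m × i
= 0.512 × 4.5 × 1
= 2.304 °C

2.304 °C


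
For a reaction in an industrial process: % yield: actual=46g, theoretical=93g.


% yield = actual/theoretical × 100
= 46/93 × 100
= 49.46%

49.46%


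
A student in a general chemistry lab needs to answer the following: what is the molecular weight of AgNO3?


M(AgNO3) = 1×107.87 + 1×14.01 + 3×16.0
= 107.87 + 14.01 + 48.0
= 169.88 g/mol

169.88 g/mol


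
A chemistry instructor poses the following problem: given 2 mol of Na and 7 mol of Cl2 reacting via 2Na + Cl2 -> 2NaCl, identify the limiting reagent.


Mole ratio available / coefficient:
  Na: 2/2 = 1.000
  Cl2: 7/1 = 7.000
Smaller ratio is limiting.

Na


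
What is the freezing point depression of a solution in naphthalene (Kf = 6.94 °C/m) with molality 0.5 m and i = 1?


ΔTf = Kf × m × i
= 6.94 × 0.5 × 1
= 3.47 °C

3.47 °C


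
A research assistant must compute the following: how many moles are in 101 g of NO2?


M(NO2) = 46.01 g/mol
n = mass/M = 101/46.01 = 2.1952 mol

2.1952 mol


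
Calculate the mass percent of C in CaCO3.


M(CaCO3) = 1×40.08 + 1×12.01 + 3×16.0 = 100.09 g/mol
Mass of C = 1 × 12.01 = 12.01 g/mol
% C = 12.01/100.09 × 100 = 12.00%

12.00%


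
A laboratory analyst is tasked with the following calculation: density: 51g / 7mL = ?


ρ = mass/volume
= 51/7
= 7.286 g/mL

7.286 g/mL


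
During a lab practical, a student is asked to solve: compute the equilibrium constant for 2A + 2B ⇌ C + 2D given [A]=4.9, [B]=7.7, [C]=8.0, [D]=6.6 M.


Kc = [C][D]^2/([A]^2[B]^2)
= (8.0^1 × 6.6^2)/(4.9^2 × 7.7^2)
= 348.48/1423.5529
= 0.2448

0.2448


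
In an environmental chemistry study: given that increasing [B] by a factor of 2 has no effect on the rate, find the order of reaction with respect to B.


rate ∝ [B]^n
rate ∝ [B]^0
Order in B: 0

0


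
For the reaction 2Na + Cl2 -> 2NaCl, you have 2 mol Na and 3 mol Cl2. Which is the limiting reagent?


Mole ratio available / coefficient:
  Na: 2/2 = 1.000
  Cl2: 3/1 = 3.000
Smaller ratio is limiting.

Na


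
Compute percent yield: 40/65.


% yield = actual/theoretical × 100
= 40/65 × 100
= 61.54%

61.54%


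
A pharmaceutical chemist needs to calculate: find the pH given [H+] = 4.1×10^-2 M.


pH = -log10([H+]) = -log10(4.1×10^-2)
= 2 - log10(4.1)
= 2 - 0.61
= 1.39

1.39


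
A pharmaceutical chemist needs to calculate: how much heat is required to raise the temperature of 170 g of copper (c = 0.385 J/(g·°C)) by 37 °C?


q = mcΔT = 170 × 0.385 × 37
= 2421.65 J

2421.65 J


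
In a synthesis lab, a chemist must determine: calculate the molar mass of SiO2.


M(SiO2) = 1×28.09 + 2×16.0
= 28.09 + 32.0
= 60.09 g/mol

60.09 g/mol


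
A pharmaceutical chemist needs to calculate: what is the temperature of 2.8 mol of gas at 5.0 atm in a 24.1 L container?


PV = nRT  (R = 0.08206 L·atm/(mol·K))
T = PV/(nR) = 5.0×24.1/(2.8×0.08206)
= 120.50/0.229768
= 524.44 K

524.44 K


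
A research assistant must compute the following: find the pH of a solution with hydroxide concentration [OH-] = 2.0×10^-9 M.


pOH = -log10([OH-]) = -log10(2.0×10^-9)
= 9 - log10(2.0) = 8.7
pH = 14 - pOH = 14 - 8.7 = 5.3

5.3


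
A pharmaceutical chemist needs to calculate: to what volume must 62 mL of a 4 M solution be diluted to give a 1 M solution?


C1V1 = C2V2
4 × 62 = 1 × V2
V2 = 248/1 = 248.0 mL

248.0 mL


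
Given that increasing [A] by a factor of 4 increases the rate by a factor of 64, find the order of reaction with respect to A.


rate ∝ [A]^n
4^n = 64 → n = 3
Order in A: 3

3


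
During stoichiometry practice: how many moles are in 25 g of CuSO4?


M(CuSO4) = 159.62 g/mol
n = mass/M = 25/159.62 = 0.1566 mol

0.1566 mol


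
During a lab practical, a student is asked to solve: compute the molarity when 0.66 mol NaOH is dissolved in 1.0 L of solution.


M = n/V = 0.66/1.0 = 0.660 mol/L

0.660 M


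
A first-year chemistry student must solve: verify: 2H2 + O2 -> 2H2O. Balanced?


Equation: 2H2 + O2 -> 2H2O
Check atoms: H: 4=4, O: 2=2
Balanced

Yes, balanced


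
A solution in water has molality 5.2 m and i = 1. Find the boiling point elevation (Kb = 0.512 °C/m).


ΔTb = Kb × m × i
= 0.512 × 5.2 × 1
= 2.6624 °C

2.6624 °C


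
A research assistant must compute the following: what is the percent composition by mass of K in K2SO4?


M(K2SO4) = 2×39.1 + 1×32.07 + 4×16.0 = 174.27 g/mol
Mass of K = 2 × 39.1 = 78.20 g/mol
% K = 78.20/174.27 × 100 = 44.87%

44.87%


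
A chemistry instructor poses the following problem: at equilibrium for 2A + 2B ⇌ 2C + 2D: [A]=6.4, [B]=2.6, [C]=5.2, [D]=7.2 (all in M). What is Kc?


Kc = [C]^2[D]^2/([A]^2[B]^2)
= (5.2^2 × 7.2^2)/(6.4^2 × 2.6^2)
= 1401.7536/276.8896
= 5.063

5.063


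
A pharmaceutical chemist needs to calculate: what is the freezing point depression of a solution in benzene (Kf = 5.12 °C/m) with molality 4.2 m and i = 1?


ΔTf = Kf × m × i
= 5.12 × 4.2 × 1
= 21.504 °C

21.504 °C


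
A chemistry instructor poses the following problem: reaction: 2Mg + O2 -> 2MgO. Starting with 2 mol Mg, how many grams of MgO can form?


Mole ratio MgO:Mg = 2:2
n(MgO) = 2 × 2/2 = 2.000 mol
mass = 2.000 × 40.31 = 80.62 g

80.62 g


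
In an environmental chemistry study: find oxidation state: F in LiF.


F is always -1
Oxidation number: -1

-1


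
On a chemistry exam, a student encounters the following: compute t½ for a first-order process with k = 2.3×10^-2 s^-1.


t½ = ln2/k = 0.693147/(2.3×10^-2 s^-1)
= 30.14 s

30.14 s


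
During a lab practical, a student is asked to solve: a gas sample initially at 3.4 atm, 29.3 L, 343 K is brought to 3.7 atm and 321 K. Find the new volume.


P1V1/T1 = P2V2/T2
V2 = P1V1T2/(T1P2)
= 3.4×29.3×321/(343×3.7)
= 25.197 L

25.197 L


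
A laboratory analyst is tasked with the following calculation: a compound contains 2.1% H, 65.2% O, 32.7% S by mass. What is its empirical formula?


Assume 100 g sample. Moles of each element:
  H: 2.1/1.008 = 2.083 mol
  O: 65.2/16.0 = 4.075 mol
  S: 32.7/32.07 = 1.02 mol
Divide by smallest (1.02):
  H: 2.083/1.02 = 2.04
  O: 4.075/1.02 = 4.0
  S: 1.02/1.02 = 1.0
Empirical formula: H2SO4

H2SO4


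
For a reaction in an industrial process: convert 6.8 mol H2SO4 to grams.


M(H2SO4) = 98.09 g/mol
mass = n × M = 6.8 × 98.09 = 667.01 g

667.01 g


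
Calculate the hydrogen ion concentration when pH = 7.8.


[H+] = 10^(-pH) = 10^(-7.8)
= 1.58×10^-8 M

1.58×10^-8 M


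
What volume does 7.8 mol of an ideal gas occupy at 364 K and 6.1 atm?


PV = nRT  (R = 0.08206 L·atm/(mol·K))
V = nRT/P = 7.8×0.08206×364/6.1
= 38.194 L

38.194 L


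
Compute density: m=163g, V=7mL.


ρ = mass/volume
= 163/7
= 23.286 g/mL

23.286 g/mL


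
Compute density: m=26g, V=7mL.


ρ = mass/volume
= 26/7
= 3.714 g/mL

3.714 g/mL


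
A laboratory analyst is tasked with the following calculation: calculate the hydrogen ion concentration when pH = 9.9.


[H+] = 10^(-pH) = 10^(-9.9)
= 1.26×10^-10 M

1.26×10^-10 M


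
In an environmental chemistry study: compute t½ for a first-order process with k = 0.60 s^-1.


t½ = ln2/k = 0.693147/(0.60 s^-1)
= 1.155 s

1.155 s


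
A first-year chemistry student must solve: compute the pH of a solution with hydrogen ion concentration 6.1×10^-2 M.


pH = -log10([H+]) = -log10(6.1×10^-2)
= 2 - log10(6.1)
= 2 - 0.79
= 1.21

1.21


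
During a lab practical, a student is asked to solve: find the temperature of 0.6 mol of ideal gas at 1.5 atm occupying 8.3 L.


PV = nRT  (R = 0.08206 L·atm/(mol·K))
T = PV/(nR) = 1.5×8.3/(0.6×0.08206)
= 12.45/0.049236
= 252.86 K

252.86 K


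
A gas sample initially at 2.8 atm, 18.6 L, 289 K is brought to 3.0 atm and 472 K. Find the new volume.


P1V1/T1 = P2V2/T2
V2 = P1V1T2/(T1P2)
= 2.8×18.6×472/(289×3.0)
= 28.353 L

28.353 L


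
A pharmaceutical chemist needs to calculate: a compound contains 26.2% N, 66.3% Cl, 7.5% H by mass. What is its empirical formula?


Assume 100 g sample. Moles of each element:
  N: 26.2/14.01 = 1.87 mol
  Cl: 66.3/35.45 = 1.87 mol
  H: 7.5/1.008 = 7.44 mol
Divide by smallest (1.87):
  N: 1.87/1.87 = 1.0
  Cl: 1.87/1.87 = 1.0
  H: 7.44/1.87 = 3.98
Empirical formula: NH4Cl

NH4Cl


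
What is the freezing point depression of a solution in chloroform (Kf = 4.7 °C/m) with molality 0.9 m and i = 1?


ΔTf = Kf × m × i
= 4.7 × 0.9 × 1
= 4.23 °C

4.23 °C


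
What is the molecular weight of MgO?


M(MgO) = 1×24.31 + 1×16.0
= 24.31 + 16.0
= 40.31 g/mol

40.31 g/mol


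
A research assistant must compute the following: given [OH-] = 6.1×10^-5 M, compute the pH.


pOH = -log10([OH-]) = -log10(6.1×10^-5)
= 5 - log10(6.1) = 4.21
pH = 14 - pOH = 14 - 4.21 = 9.79

9.79


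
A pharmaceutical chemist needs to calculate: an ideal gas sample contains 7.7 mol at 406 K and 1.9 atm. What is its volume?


PV = nRT  (R = 0.08206 L·atm/(mol·K))
V = nRT/P = 7.7×0.08206×406/1.9
= 135.019 L

135.019 L


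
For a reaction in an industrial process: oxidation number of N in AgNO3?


(+1) + x + 3(-2) = 0, so x = +5
Oxidation number: +5

+5


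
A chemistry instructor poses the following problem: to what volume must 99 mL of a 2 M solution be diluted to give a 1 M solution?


C1V1 = C2V2
2 × 99 = 1 × V2
V2 = 198/1 = 198.0 mL

198.0 mL


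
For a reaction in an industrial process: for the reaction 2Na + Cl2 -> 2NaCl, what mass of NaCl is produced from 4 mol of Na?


Mole ratio NaCl:Na = 2:2
n(NaCl) = 4 × 2/2 = 4.000 mol
mass = 4.000 × 58.44 = 233.76 g

233.76 g


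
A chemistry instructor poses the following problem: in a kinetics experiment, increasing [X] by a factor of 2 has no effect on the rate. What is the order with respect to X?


rate ∝ [X]^n
rate ∝ [X]^0
Order in X: 0

0


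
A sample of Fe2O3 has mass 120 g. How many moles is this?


M(Fe2O3) = 159.7 g/mol
n = mass/M = 120/159.7 = 0.7514 mol

0.7514 mol


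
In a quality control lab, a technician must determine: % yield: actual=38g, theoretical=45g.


% yield = actual/theoretical × 100
= 38/45 × 100
= 84.44%

84.44%


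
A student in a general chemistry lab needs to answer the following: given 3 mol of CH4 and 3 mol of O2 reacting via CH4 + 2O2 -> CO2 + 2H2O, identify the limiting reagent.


Mole ratio available / coefficient:
  CH4: 3/1 = 3.000
  O2: 3/2 = 1.500
Smaller ratio is limiting.

O2


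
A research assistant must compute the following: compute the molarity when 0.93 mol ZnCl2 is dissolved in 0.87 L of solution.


M = n/V = 0.93/0.87 = 1.069 mol/L

1.069 M


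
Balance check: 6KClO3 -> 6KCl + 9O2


Equation: 6KClO3 -> 6KCl + 9O2
Check atoms: Cl: 6=6, K: 6=6, O: 18=18
Balanced

Yes, balanced


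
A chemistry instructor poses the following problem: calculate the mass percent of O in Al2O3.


M(Al2O3) = 2×26.98 + 3×16.0 = 101.96 g/mol
Mass of O = 3 × 16.0 = 48.00 g/mol
% O = 48.00/101.96 × 100 = 47.08%

47.08%


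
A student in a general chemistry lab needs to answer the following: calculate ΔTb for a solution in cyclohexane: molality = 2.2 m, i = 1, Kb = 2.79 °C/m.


ΔTb = Kb × m × i
= 2.79 × 2.2 × 1
= 6.138 °C

6.138 °C


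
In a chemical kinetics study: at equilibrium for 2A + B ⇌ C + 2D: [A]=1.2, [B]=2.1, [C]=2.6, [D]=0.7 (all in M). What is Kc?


Kc = [C][D]^2/([A]^2[B])
= (2.6^1 × 0.7^2)/(1.2^2 × 2.1^1)
= 1.274/3.024
= 0.4213

0.4213


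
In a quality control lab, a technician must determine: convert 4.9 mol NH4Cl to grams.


M(NH4Cl) = 53.49 g/mol
mass = n × M = 4.9 × 53.49 = 262.10 g

262.10 g


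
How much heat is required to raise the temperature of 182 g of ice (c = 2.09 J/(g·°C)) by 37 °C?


q = mcΔT = 182 × 2.09 × 37
= 14074.06 J

14074.06 J


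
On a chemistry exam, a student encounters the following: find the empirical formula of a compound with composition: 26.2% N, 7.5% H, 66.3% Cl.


Assume 100 g sample. Moles of each element:
  N: 26.2/14.01 = 1.87 mol
  H: 7.5/1.008 = 7.44 mol
  Cl: 66.3/35.45 = 1.87 mol
Divide by smallest (1.87):
  N: 1.87/1.87 = 1.0
  H: 7.44/1.87 = 3.98
  Cl: 1.87/1.87 = 1.0
Empirical formula: NH4Cl

NH4Cl


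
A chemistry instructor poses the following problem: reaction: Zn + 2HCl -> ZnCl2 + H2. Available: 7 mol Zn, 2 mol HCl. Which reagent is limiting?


Mole ratio available / coefficient:
  Zn: 7/1 = 7.000
  HCl: 2/2 = 1.000
Smaller ratio is limiting.

HCl


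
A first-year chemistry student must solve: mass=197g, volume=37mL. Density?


ρ = mass/volume
= 197/37
= 5.324 g/mL

5.324 g/mL


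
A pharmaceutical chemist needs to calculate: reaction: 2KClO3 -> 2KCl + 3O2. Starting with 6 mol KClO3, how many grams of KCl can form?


Mole ratio KCl:KClO3 = 2:2
n(KCl) = 6 × 2/2 = 6.000 mol
mass = 6.000 × 74.55 = 447.3 g

447.3 g


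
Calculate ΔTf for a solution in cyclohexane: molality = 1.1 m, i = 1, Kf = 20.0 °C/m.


ΔTf = Kf × m × i
= 20.0 × 1.1 × 1
= 22.0 °C

22.0 °C


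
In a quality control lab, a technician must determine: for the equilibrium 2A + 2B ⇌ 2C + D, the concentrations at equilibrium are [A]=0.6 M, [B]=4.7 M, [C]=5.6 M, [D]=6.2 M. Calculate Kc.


Kc = [C]^2[D]/([A]^2[B]^2)
= (5.6^2 × 6.2^1)/(0.6^2 × 4.7^2)
= 194.432/7.9524
= 24.45

24.45


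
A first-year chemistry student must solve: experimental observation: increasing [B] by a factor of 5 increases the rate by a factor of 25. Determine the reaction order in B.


rate ∝ [B]^n
5^n = 25 → n = 2
Order in B: 2

2


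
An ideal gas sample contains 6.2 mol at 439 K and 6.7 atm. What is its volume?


PV = nRT  (R = 0.08206 L·atm/(mol·K))
V = nRT/P = 6.2×0.08206×439/6.7
= 33.336 L

33.336 L


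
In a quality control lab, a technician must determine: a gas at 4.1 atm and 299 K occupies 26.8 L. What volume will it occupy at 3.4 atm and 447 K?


P1V1/T1 = P2V2/T2
V2 = P1V1T2/(T1P2)
= 4.1×26.8×447/(299×3.4)
= 48.314 L

48.314 L


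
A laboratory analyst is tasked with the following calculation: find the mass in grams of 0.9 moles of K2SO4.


M(K2SO4) = 174.27 g/mol
mass = n × M = 0.9 × 174.27 = 156.84 g

156.84 g


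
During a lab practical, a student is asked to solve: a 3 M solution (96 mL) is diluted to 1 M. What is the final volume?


C1V1 = C2V2
3 × 96 = 1 × V2
V2 = 288/1 = 288.0 mL

288.0 mL


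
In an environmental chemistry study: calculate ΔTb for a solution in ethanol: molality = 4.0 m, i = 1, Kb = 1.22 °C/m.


ΔTb = Kb × m × i
= 1.22 × 4.0 × 1
= 4.88 °C

4.88 °C


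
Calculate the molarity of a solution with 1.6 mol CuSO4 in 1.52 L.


M = n/V = 1.6/1.52 = 1.053 mol/L

1.053 M


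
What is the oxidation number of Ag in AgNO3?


Ag is +1
Oxidation number: +1

+1


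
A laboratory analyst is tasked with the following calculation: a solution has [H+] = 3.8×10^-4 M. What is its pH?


pH = -log10([H+]) = -log10(3.8×10^-4)
= 4 - log10(3.8)
= 4 - 0.58
= 3.42

3.42


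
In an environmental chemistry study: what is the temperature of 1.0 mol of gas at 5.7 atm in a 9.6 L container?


PV = nRT  (R = 0.08206 L·atm/(mol·K))
T = PV/(nR) = 5.7×9.6/(1.0×0.08206)
= 54.72/0.082060
= 666.83 K

666.83 K


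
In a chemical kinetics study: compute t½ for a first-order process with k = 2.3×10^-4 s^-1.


t½ = ln2/k = 0.693147/(2.3×10^-4 s^-1)
= 3014 s

3014 s


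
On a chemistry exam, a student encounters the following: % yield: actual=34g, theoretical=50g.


% yield = actual/theoretical × 100
= 34/50 × 100
= 68.0%

68.0%


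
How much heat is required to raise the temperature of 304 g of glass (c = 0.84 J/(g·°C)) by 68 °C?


q = mcΔT = 304 × 0.84 × 68
= 17364.48 J

17364.48 J


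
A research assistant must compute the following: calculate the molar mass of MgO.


M(MgO) = 1×24.31 + 1×16.0
= 24.31 + 16.0
= 40.31 g/mol

40.31 g/mol


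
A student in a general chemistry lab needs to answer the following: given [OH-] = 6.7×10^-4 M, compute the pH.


pOH = -log10([OH-]) = -log10(6.7×10^-4)
= 4 - log10(6.7) = 3.17
pH = 14 - pOH = 14 - 3.17 = 10.83

10.83


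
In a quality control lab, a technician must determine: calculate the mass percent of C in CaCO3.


M(CaCO3) = 1×40.08 + 1×12.01 + 3×16.0 = 100.09 g/mol
Mass of C = 1 × 12.01 = 12.01 g/mol
% C = 12.01/100.09 × 100 = 12.00%

12.00%


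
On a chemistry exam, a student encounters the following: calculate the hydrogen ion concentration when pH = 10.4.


[H+] = 10^(-pH) = 10^(-10.4)
= 3.98×10^-11 M

3.98×10^-11 M


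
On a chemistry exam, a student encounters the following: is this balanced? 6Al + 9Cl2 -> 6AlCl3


Equation: 6Al + 9Cl2 -> 6AlCl3
Check atoms: Al: 6=6, Cl: 18=18
Balanced

Yes, balanced


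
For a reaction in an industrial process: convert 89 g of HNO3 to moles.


M(HNO3) = 63.02 g/mol
n = mass/M = 89/63.02 = 1.4123 mol

1.4123 mol


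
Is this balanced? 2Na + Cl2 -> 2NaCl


Equation: 2Na + Cl2 -> 2NaCl
Check atoms: Cl: 2=2, Na: 2=2
Balanced

Yes, balanced


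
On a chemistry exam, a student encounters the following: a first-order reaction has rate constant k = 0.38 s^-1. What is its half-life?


t½ = ln2/k = 0.693147/(0.38 s^-1)
= 1.824 s

1.824 s


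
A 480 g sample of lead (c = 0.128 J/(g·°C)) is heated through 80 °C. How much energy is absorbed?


q = mcΔT = 480 × 0.128 × 80
= 4915.20 J

4915.20 J


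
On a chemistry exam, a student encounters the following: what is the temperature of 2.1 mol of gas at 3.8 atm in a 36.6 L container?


PV = nRT  (R = 0.08206 L·atm/(mol·K))
T = PV/(nR) = 3.8×36.6/(2.1×0.08206)
= 139.08/0.172326
= 807.07 K

807.07 K


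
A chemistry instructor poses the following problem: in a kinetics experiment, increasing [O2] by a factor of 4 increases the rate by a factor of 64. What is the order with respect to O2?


rate ∝ [O2]^n
4^n = 64 → n = 3
Order in O2: 3

3


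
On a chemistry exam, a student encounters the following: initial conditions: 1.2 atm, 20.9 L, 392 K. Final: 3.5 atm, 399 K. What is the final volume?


P1V1/T1 = P2V2/T2
V2 = P1V1T2/(T1P2)
= 1.2×20.9×399/(392×3.5)
= 7.294 L

7.294 L


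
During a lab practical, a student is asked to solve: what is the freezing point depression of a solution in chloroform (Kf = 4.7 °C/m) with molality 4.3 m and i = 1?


ΔTf = Kf × m × i
= 4.7 × 4.3 × 1
= 20.21 °C

20.21 °C


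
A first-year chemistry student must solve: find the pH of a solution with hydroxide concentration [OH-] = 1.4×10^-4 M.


pOH = -log10([OH-]) = -log10(1.4×10^-4)
= 4 - log10(1.4) = 3.85
pH = 14 - pOH = 14 - 3.85 = 10.15

10.15


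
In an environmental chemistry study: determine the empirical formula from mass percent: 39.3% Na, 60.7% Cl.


Assume 100 g sample. Moles of each element:
  Na: 39.3/22.99 = 1.709 mol
  Cl: 60.7/35.45 = 1.712 mol
Divide by smallest (1.709):
  Na: 1.709/1.709 = 1.0
  Cl: 1.712/1.709 = 1.0
Empirical formula: NaCl

NaCl


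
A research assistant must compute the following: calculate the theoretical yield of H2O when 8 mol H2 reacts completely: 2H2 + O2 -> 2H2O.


Mole ratio H2O:H2 = 2:2
n(H2O) = 8 × 2/2 = 8.000 mol
mass = 8.000 × 18.02 = 144.16 g

144.16 g


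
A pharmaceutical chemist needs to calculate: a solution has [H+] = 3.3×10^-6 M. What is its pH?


pH = -log10([H+]) = -log10(3.3×10^-6)
= 6 - log10(3.3)
= 6 - 0.52
= 5.48

5.48


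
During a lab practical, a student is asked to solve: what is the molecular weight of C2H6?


M(C2H6) = 2×12.01 + 6×1.008
= 24.02 + 6.05
= 30.07 g/mol

30.07 g/mol


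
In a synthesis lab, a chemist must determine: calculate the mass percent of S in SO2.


M(SO2) = 1×32.07 + 2×16.0 = 64.07 g/mol
Mass of S = 1 × 32.07 = 32.07 g/mol
% S = 32.07/64.07 × 100 = 50.05%

50.05%


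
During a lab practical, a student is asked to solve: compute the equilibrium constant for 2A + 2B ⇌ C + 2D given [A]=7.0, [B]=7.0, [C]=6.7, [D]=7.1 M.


Kc = [C][D]^2/([A]^2[B]^2)
= (6.7^1 × 7.1^2)/(7.0^2 × 7.0^2)
= 337.747/2401
= 0.1407

0.1407


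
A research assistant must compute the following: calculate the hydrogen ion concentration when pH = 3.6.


[H+] = 10^(-pH) = 10^(-3.6)
= 2.51×10^-4 M

2.51×10^-4 M


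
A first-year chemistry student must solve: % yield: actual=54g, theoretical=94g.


% yield = actual/theoretical × 100
= 54/94 × 100
= 57.45%

57.45%


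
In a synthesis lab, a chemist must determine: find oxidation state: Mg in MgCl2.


Group 2 metal: +2
Oxidation number: +2

+2


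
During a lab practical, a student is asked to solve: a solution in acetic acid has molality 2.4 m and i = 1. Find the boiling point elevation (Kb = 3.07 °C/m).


ΔTb = Kb × m × i
= 3.07 × 2.4 × 1
= 7.368 °C

7.368 °C
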